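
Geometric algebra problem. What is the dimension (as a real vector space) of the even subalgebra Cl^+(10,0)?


Even subalgebra dimension = 2^(n-1)
n = 10 + 0 = 10
2^(10 - 1) = 2^9 = 512
Verification: sum of C(10,k) for even k = 1 + 45 + 210 + 210 + 45 + 1 = 512
Result = 512


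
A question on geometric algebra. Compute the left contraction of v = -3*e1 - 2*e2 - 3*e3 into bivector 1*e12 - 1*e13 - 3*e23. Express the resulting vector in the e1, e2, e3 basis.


Left contraction v _| B = <vB>_1 (grade-1 part of the geometric product vB).
Using e1_|e12 = e2, e2_|e12 = -e1, e1_|e13 = e3, e3_|e13 = -e1, e2_|e23 = e3, e3_|e23 = -e2:
e1 coeff: -v2*b12 - v3*b13 = -(-2)*(1) - (-3)*(-1) = -1
e2 coeff: v1*b12 - v3*b23 = (-3)*(1) - (-3)*(-3) = -12
e3 coeff: v1*b13 + v2*b23 = (-3)*(-1) + (-2)*(-3) = 9
v _| B = -1*e1 - 12*e2 + 9*e3


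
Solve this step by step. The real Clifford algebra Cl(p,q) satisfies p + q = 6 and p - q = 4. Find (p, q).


We need p + q = 6 and p - q = 4.
Adding: 2p = 6 + 4 = 10, so p = 5.
Then q = 6 - 5 = 1.
(p, q) = (5, 1)


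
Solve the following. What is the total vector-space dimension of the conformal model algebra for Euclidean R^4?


The conformal model of R^4 uses Cl(5,1): the 4 Euclidean generators plus two extra orthogonal generators e+ (e+^2 = +1) and e- (e-^2 = -1), from which the null vectors e0, einf are built.
Number of generators m = 4 + 2 = 6.
dim Cl(p,q) = 2^m = 2^6 = 64


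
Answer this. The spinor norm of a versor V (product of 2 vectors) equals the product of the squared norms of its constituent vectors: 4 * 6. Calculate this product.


Spinor norm N(V) = |v1|^2 * |v2|^2 * ... * |v2|^2
= 4 * 6
Running product: 4, 24
N(V) = 24


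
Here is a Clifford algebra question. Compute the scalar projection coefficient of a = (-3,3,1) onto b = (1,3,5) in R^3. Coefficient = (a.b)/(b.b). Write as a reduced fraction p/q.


Projection coefficient = (a . b) / (b . b)
a . b = (-3)*1 + 3*3 + 1*5
= -3 + 9 + 5 = 11
b . b = 1^2 + 3^2 + 5^2
= 1 + 9 + 25 = 35
Coefficient = 11/35
In lowest terms: 11/35


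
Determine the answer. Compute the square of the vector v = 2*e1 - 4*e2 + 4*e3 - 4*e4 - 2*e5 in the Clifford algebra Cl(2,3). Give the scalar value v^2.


v^2 = sum of c_i^2 * e_i^2
Positive signature terms (e_i^2 = +1): 2^2 + (-4)^2 = 20
Negative signature terms (e_j^2 = -1): 4^2 + (-4)^2 + (-2)^2 = 36
v^2 = 20 - 36 = -16


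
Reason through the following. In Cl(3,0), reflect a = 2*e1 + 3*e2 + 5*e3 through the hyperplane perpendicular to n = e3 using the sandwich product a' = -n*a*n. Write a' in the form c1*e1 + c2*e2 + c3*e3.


Reflection formula: a' = -n*a*n, with n = e3 (unit vector, n^2 = 1).
For reflection through hyperplane perp to e3:
The component along e3 flips sign, others stay.
a = (2, 3, 5)
a' = (2, 3, -5)
a' = 2*e1 + 3*e2 - 5*e3


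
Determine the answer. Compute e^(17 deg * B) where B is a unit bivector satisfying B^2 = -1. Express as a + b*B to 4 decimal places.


For a unit bivector B with B^2 = -1, the exponential series gives
e^(theta*B) = cos(theta) + sin(theta)*B (the GA analogue of Euler's formula).
theta = 17 degrees = 0.296706 rad
cos(17 deg) = 0.9563
sin(17 deg) = 0.2924
exp(theta*B) = 0.9563 + 0.2924*B


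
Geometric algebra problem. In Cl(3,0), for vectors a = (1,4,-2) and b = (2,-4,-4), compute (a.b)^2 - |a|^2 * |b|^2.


a . b = 1*2 + 4*(-4) + (-2)*(-4)
= 2 + (-16) + 8 = -6
|a|^2 = 1^2 + 4^2 + (-2)^2 = 21
|b|^2 = 2^2 + (-4)^2 + (-4)^2 = 36
(a.b)^2 = (-6)^2 = 36
|a|^2 * |b|^2 = 21 * 36 = 756
Result = 36 - 756 = -720


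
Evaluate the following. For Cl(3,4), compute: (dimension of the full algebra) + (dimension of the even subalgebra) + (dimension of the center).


n = 3 + 4 = 7
Total dim = 2^7 = 128
Even subalgebra dim = 2^6 = 64
n is odd, so center dim = 2
Sum = 128 + 64 + 2 = 194


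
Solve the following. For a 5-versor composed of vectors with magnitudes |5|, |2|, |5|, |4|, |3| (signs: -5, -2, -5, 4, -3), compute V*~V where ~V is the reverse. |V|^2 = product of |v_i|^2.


Each vector v_i has |v_i|^2 = s_i^2
Squared scales: (-5)^2 = 25, (-2)^2 = 4, (-5)^2 = 25, 4^2 = 16, (-3)^2 = 9
|V|^2 = 25 * 4 * 25 * 16 * 9
= 360000


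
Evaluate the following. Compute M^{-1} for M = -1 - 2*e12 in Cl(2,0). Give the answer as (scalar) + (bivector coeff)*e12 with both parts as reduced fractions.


M = -1 - 2*e12, where e12^2 = -1.
Since M commutes with its reverse ~M = a - b*e12, M * ~M = a^2 - b^2*e12^2 = a^2 + b^2.
So M^{-1} = ~M / (a^2 + b^2) = (a - b*e12)/(a^2 + b^2).
a^2 + b^2 = 1 + 4 = 5
Scalar part = -1/5 = -1/5
Bivector coeff = 2/5 = 2/5
M^{-1} = -1/5 + 2/5*e12


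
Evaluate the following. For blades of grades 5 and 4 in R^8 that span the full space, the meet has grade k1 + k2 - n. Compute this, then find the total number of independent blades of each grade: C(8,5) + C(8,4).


Meet grade = grade(A) + grade(B) - n
= 5 + 4 - 8 = 1
C(8,5) = 56
C(8,4) = 70
dim_A + dim_B = 56 + 70 = 126


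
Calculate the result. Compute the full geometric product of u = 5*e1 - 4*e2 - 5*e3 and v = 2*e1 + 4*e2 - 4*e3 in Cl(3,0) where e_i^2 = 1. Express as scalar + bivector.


In Cl(3,0): e_i^2 = 1, e_ie_j = -e_je_i for i != j.
Scalar part = u . v = 5*2 + (-4)*4 + (-5)*(-4)
= 10 + (-16) + 20 = 14
e12 coeff = 5*4 - (-4)*2 = 20 - (-8) = 28
e13 coeff = 5*(-4) - (-5)*2 = -20 - (-10) = -10
e23 coeff = (-4)*(-4) - (-5)*4 = 16 - (-20) = 36
uv = 14 + 28*e12 - 10*e13 + 36*e23


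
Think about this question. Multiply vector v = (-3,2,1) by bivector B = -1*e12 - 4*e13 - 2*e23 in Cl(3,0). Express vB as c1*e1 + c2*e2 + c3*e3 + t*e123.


vB has grade-1 (vector) and grade-3 (trivector) parts: vB = (v _| B) + (v ^ B).
Vector part <vB>_1:
  e1: -v2*b12 - v3*b13 = -(2)*(-1) - (1)*(-4) = 6
  e2: v1*b12 - v3*b23 = (-3)*(-1) - (1)*(-2) = 5
  e3: v1*b13 + v2*b23 = (-3)*(-4) + (2)*(-2) = 8
Trivector part <vB>_3:
  e123: v1*b23 - v2*b13 + v3*b12 = (-3)*(-2) - (2)*(-4) + (1)*(-1) = 13
vB = 6*e1 + 5*e2 + 8*e3 + 13*e123


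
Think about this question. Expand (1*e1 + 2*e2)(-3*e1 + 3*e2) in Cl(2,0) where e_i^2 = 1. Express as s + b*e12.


Expand: (1*e1 + 2*e2)(-3*e1 + 3*e2)
= 1*(-3)*e1e1 + 1*3*e1e2 + 2*(-3)*e2e1 + 2*3*e2e2
Using e1^2 = e2^2 = 1, e2e1 = -e1e2:
Scalar part s = 1*(-3) + 2*3 = -3 + 6 = 3
Bivector part b = 1*3 - 2*(-3) = 3 - (-6) = 9
uv = 3 + 9*e12


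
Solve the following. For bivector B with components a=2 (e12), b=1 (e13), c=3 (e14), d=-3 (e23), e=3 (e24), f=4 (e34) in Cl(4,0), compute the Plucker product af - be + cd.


Plucker relation: af - be + cd
a*f = 2*4 = 8
b*e = 1*3 = 3
c*d = 3*(-3) = -9
af - be + cd = 8 - 3 + (-9)
= -4


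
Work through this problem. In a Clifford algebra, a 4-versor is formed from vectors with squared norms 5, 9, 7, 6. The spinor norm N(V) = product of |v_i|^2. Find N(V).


Spinor norm N(V) = |v1|^2 * |v2|^2 * ... * |v4|^2
= 5 * 9 * 7 * 6
Running product: 5, 45, 315, 1890
N(V) = 1890


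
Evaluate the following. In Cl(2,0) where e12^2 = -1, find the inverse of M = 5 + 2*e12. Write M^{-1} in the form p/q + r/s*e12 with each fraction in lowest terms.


M = 5 + 2*e12, where e12^2 = -1.
Since M commutes with its reverse ~M = a - b*e12, M * ~M = a^2 - b^2*e12^2 = a^2 + b^2.
So M^{-1} = ~M / (a^2 + b^2) = (a - b*e12)/(a^2 + b^2).
a^2 + b^2 = 25 + 4 = 29
Scalar part = 5/29 = 5/29
Bivector coeff = -2/29 = -2/29
M^{-1} = 5/29 - 2/29*e12


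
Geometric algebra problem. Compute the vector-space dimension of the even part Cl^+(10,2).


Even subalgebra dimension = 2^(n-1)
n = 10 + 2 = 12
2^(12 - 1) = 2^11 = 2048
Verification: sum of C(12,k) for even k = 1 + 66 + 495 + 924 + 495 + 66 + 1 = 2048
Result = 2048


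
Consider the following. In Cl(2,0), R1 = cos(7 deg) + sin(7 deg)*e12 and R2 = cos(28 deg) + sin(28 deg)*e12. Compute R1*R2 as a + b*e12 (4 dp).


Same-plane rotors commute and their half-angles add:
R1*R2 = cos(a1 + a2) + sin(a1 + a2)*e12.
a1 + a2 = 7 + 28 = 35 deg
cos(35 deg) = 0.8192
sin(35 deg) = 0.5736
R1*R2 = 0.8192 + 0.5736*e12


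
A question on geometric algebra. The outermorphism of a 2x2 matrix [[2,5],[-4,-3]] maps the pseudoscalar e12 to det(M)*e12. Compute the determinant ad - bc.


The outermorphism of a linear map f sends e1^e2 to f(e1)^f(e2).
f(e1) = 2*e1 - 4*e2
f(e2) = 5*e1 - 3*e2
f(e1) ^ f(e2) = (2*e1 - 4*e2) ^ (5*e1 - 3*e2)
= 2*(-3)*e12 + (-4)*5*e21
= (-6 - (-20))*e12
= 14*e12
Coefficient = 14


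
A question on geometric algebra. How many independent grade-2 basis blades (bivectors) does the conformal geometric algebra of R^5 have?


The conformal model of R^5 uses Cl(6,1) with m = 5 + 2 = 7 generators.
Number of grade-2 blades = C(m, 2) = C(7, 2)
= 7*6/2 = 21


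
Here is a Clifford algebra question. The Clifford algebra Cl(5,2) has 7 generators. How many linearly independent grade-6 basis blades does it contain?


Number of grade-k basis blades in Cl(p,q) with n = p + q is C(n, k).
n = 5 + 2 = 7
C(7, 6) = 7! / (6! * 1!)
= 5040 / (720 * 1)
= 7


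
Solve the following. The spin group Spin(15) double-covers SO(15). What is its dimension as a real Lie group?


Spin(n) double-covers SO(n); both have Lie algebra so(n) of dimension n(n-1)/2.
n = 15
n(n-1) = 15 * 14 = 210
dim Spin(15) = 210/2 = 105


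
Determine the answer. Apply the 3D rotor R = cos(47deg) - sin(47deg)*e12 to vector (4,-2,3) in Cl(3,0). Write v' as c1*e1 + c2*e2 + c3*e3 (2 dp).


Rotor R = cos(47deg) - sin(47deg)*e12
Rotation angle theta = 2 * 47 = 94 degrees in the e12 plane (e1 -> e2).
The component perpendicular to the plane (e3) is invariant: v'_3 = v3 = 3.00
cos(94deg) = -0.0698, sin(94deg) = 0.9976
v'_1 = v1*cos(theta) - v2*sin(theta) = 4*(-0.0698) - (-2)*0.9976 = 1.72
v'_2 = v1*sin(theta) + v2*cos(theta) = 4*0.9976 + (-2)*(-0.0698) = 4.13
v' = 1.72*e1 + 4.13*e2 + 3.00*e3


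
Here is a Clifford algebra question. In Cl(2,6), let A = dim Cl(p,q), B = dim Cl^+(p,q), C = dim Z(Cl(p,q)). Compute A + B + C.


n = 2 + 6 = 8
Total dim = 2^8 = 256
Even subalgebra dim = 2^7 = 128
n is even, so center dim = 1
Sum = 256 + 128 + 1 = 385


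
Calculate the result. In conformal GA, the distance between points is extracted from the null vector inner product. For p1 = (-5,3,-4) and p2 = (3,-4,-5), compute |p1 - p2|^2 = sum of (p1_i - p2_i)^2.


p1 - p2 = (-8, 7, 1)
|p1 - p2|^2 = (-8)^2 + 7^2 + 1^2
= 64 + 49 + 1
= 114


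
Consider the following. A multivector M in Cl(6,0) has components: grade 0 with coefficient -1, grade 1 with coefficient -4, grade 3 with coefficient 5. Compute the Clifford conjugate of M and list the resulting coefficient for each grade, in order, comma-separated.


Clifford conjugate sign for grade k: (-1)^(k(k+1)/2)
Grade 0: (-1)^(0*1/2) = (-1)^0 = 1, coeff -1 -> -1
Grade 1: (-1)^(1*2/2) = (-1)^1 = -1, coeff -4 -> 4
Grade 3: (-1)^(3*4/2) = (-1)^6 = 1, coeff 5 -> 5
Conjugated coefficients: -1, 4, 5


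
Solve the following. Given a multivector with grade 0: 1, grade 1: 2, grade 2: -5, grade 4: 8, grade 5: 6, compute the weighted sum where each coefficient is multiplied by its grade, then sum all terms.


Grade-weighted sum = sum of grade_k * coefficient_k
0*1 = 0
1*2 = 2
2*(-5) = -10
4*8 = 32
5*6 = 30
Total = 0 + 2 + (-10) + 32 + 30 = 54


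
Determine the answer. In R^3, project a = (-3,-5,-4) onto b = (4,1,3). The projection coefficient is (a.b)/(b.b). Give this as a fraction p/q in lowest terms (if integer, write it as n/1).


Projection coefficient = (a . b) / (b . b)
a . b = (-3)*4 + (-5)*1 + (-4)*3
= -12 + (-5) + (-12) = -29
b . b = 4^2 + 1^2 + 3^2
= 16 + 1 + 9 = 26
Coefficient = -29/26
In lowest terms: -29/26


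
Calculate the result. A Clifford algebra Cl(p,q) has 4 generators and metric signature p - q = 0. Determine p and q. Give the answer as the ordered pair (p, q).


We need p + q = 4 and p - q = 0.
Adding: 2p = 4 + 0 = 4, so p = 2.
Then q = 4 - 2 = 2.
(p, q) = (2, 2)


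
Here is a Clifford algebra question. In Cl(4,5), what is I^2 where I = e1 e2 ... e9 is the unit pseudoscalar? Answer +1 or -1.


The pseudoscalar I = e1...e_n (product of all n generators) of Cl(p,q) satisfies I^2 = (-1)^(q + n(n-1)/2).
p = 4, q = 5, n = p + q = 9
n(n-1)/2 = 9 * 8 / 2 = 36
Exponent = q + n(n-1)/2 = 5 + 36 = 41
I^2 = (-1)^41 = -1


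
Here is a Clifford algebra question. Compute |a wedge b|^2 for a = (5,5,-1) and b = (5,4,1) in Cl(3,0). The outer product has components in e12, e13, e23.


a wedge b = (a1*b2 - a2*b1)*e12 + (a1*b3 - a3*b1)*e13 + (a2*b3 - a3*b2)*e23
e12 coeff: 5*4 - 5*5 = 20 - 25 = -5
e13 coeff: 5*1 - (-1)*5 = 5 - (-5) = 10
e23 coeff: 5*1 - (-1)*4 = 5 - (-4) = 9
|a wedge b|^2 = (-5)^2 + 10^2 + 9^2
= 25 + 100 + 81
= 206


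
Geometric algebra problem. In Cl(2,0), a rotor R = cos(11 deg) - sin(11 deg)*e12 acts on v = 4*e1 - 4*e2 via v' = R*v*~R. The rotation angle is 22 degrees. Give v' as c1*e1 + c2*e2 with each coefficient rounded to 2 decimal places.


Rotor R = cos(11deg) - sin(11deg)*e12
Rotation angle theta = 2 * 11 = 22 degrees
v' = R*v*~R rotates v by theta.
cos(22deg) = 0.9272, sin(22deg) = 0.3746
v'_1 = 4*cos(22deg) - (-4)*sin(22deg)
= 4*0.9272 - (-4)*0.3746
= 5.21
v'_2 = 4*sin(22deg) + (-4)*cos(22deg)
= 4*0.3746 + (-4)*0.9272
= -2.21
v' = 5.21*e1 - 2.21*e2


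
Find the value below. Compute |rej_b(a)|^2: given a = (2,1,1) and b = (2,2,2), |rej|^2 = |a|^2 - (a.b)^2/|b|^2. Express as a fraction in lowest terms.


|a|^2 = 2^2 + 1^2 + 1^2 = 6
|b|^2 = 2^2 + 2^2 + 2^2 = 12
a . b = 2*2 + 1*2 + 1*2 = 8
(a.b)^2 = 8^2 = 64
|rej|^2 = 6 - 64/12
= (72 - 64)/12
= 8/12
In lowest terms: 2/3


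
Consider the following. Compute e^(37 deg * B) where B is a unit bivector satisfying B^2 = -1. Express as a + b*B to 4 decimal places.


For a unit bivector B with B^2 = -1, the exponential series gives
e^(theta*B) = cos(theta) + sin(theta)*B (the GA analogue of Euler's formula).
theta = 37 degrees = 0.645772 rad
cos(37 deg) = 0.7986
sin(37 deg) = 0.6018
exp(theta*B) = 0.7986 + 0.6018*B


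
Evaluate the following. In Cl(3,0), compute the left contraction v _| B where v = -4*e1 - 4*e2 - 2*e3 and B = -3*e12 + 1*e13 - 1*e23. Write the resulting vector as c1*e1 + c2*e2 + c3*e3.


Left contraction v _| B = <vB>_1 (grade-1 part of the geometric product vB).
Using e1_|e12 = e2, e2_|e12 = -e1, e1_|e13 = e3, e3_|e13 = -e1, e2_|e23 = e3, e3_|e23 = -e2:
e1 coeff: -v2*b12 - v3*b13 = -(-4)*(-3) - (-2)*(1) = -10
e2 coeff: v1*b12 - v3*b23 = (-4)*(-3) - (-2)*(-1) = 10
e3 coeff: v1*b13 + v2*b23 = (-4)*(1) + (-4)*(-1) = 0
v _| B = -10*e1 + 10*e2 + 0*e3


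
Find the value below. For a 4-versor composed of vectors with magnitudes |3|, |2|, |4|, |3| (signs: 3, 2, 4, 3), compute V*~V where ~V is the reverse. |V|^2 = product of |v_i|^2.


Each vector v_i has |v_i|^2 = s_i^2
Squared scales: 3^2 = 9, 2^2 = 4, 4^2 = 16, 3^2 = 9
|V|^2 = 9 * 4 * 16 * 9
= 5184


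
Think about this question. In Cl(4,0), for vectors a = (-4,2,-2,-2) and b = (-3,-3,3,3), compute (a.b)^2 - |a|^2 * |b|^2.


a . b = (-4)*(-3) + 2*(-3) + (-2)*3 + (-2)*3
= 12 + (-6) + (-6) + (-6) = -6
|a|^2 = (-4)^2 + 2^2 + (-2)^2 + (-2)^2 = 28
|b|^2 = (-3)^2 + (-3)^2 + 3^2 + 3^2 = 36
(a.b)^2 = (-6)^2 = 36
|a|^2 * |b|^2 = 28 * 36 = 1008
Result = 36 - 1008 = -972


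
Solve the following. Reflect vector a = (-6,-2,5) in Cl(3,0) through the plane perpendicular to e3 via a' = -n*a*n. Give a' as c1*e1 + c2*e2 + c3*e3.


Reflection formula: a' = -n*a*n, with n = e3 (unit vector, n^2 = 1).
For reflection through hyperplane perp to e3:
The component along e3 flips sign, others stay.
a = (-6, -2, 5)
a' = (-6, -2, -5)
a' = -6*e1 - 2*e2 - 5*e3


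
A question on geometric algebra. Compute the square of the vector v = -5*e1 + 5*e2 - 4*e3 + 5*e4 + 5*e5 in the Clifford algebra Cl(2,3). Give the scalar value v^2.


v^2 = sum of c_i^2 * e_i^2
Positive signature terms (e_i^2 = +1): (-5)^2 + 5^2 = 50
Negative signature terms (e_j^2 = -1): (-4)^2 + 5^2 + 5^2 = 66
v^2 = 50 - 66 = -16


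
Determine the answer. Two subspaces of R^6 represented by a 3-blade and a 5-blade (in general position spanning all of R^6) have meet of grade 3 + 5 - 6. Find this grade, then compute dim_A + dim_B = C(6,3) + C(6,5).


Meet grade = grade(A) + grade(B) - n
= 3 + 5 - 6 = 2
C(6,3) = 20
C(6,5) = 6
dim_A + dim_B = 20 + 6 = 26


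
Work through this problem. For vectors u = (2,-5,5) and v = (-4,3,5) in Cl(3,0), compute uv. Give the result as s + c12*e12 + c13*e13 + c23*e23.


In Cl(3,0): e_i^2 = 1, e_ie_j = -e_je_i for i != j.
Scalar part = u . v = 2*(-4) + (-5)*3 + 5*5
= -8 + (-15) + 25 = 2
e12 coeff = 2*3 - (-5)*(-4) = 6 - 20 = -14
e13 coeff = 2*5 - 5*(-4) = 10 - (-20) = 30
e23 coeff = (-5)*5 - 5*3 = -25 - 15 = -40
uv = 2 - 14*e12 + 30*e13 - 40*e23


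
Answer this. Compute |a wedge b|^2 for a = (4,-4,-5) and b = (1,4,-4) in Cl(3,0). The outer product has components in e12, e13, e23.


a wedge b = (a1*b2 - a2*b1)*e12 + (a1*b3 - a3*b1)*e13 + (a2*b3 - a3*b2)*e23
e12 coeff: 4*4 - (-4)*1 = 16 - (-4) = 20
e13 coeff: 4*(-4) - (-5)*1 = -16 - (-5) = -11
e23 coeff: (-4)*(-4) - (-5)*4 = 16 - (-20) = 36
|a wedge b|^2 = 20^2 + (-11)^2 + 36^2
= 400 + 121 + 1296
= 1817


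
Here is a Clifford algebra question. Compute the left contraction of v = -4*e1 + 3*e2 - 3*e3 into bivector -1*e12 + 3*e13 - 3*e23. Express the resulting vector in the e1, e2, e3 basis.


Left contraction v _| B = <vB>_1 (grade-1 part of the geometric product vB).
Using e1_|e12 = e2, e2_|e12 = -e1, e1_|e13 = e3, e3_|e13 = -e1, e2_|e23 = e3, e3_|e23 = -e2:
e1 coeff: -v2*b12 - v3*b13 = -(3)*(-1) - (-3)*(3) = 12
e2 coeff: v1*b12 - v3*b23 = (-4)*(-1) - (-3)*(-3) = -5
e3 coeff: v1*b13 + v2*b23 = (-4)*(3) + (3)*(-3) = -21
v _| B = 12*e1 - 5*e2 - 21*e3


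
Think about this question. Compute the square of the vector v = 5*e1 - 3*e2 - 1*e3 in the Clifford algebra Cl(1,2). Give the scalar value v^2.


v^2 = sum of c_i^2 * e_i^2
Positive signature terms (e_i^2 = +1): 5^2 = 25
Negative signature terms (e_j^2 = -1): (-3)^2 + (-1)^2 = 10
v^2 = 25 - 10 = 15


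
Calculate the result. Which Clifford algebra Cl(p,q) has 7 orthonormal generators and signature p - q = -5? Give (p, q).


We need p + q = 7 and p - q = -5.
Adding: 2p = 7 + (-5) = 2, so p = 1.
Then q = 7 - 1 = 6.
(p, q) = (1, 6)


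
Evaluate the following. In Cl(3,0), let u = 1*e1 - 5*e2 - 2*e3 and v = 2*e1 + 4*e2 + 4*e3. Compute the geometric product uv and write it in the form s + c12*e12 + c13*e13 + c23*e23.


In Cl(3,0): e_i^2 = 1, e_ie_j = -e_je_i for i != j.
Scalar part = u . v = 1*2 + (-5)*4 + (-2)*4
= 2 + (-20) + (-8) = -26
e12 coeff = 1*4 - (-5)*2 = 4 - (-10) = 14
e13 coeff = 1*4 - (-2)*2 = 4 - (-4) = 8
e23 coeff = (-5)*4 - (-2)*4 = -20 - (-8) = -12
uv = -26 + 14*e12 + 8*e13 - 12*e23


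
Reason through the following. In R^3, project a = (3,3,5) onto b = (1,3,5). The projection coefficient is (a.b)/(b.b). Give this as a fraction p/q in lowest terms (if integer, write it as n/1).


Projection coefficient = (a . b) / (b . b)
a . b = 3*1 + 3*3 + 5*5
= 3 + 9 + 25 = 37
b . b = 1^2 + 3^2 + 5^2
= 1 + 9 + 25 = 35
Coefficient = 37/35
In lowest terms: 37/35


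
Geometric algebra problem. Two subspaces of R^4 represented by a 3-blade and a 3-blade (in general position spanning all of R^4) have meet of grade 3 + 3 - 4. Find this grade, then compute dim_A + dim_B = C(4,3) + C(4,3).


Meet grade = grade(A) + grade(B) - n
= 3 + 3 - 4 = 2
C(4,3) = 4
C(4,3) = 4
dim_A + dim_B = 4 + 4 = 8


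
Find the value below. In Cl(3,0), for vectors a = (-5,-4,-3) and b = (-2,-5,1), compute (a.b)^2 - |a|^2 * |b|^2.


a . b = (-5)*(-2) + (-4)*(-5) + (-3)*1
= 10 + 20 + (-3) = 27
|a|^2 = (-5)^2 + (-4)^2 + (-3)^2 = 50
|b|^2 = (-2)^2 + (-5)^2 + 1^2 = 30
(a.b)^2 = 27^2 = 729
|a|^2 * |b|^2 = 50 * 30 = 1500
Result = 729 - 1500 = -771


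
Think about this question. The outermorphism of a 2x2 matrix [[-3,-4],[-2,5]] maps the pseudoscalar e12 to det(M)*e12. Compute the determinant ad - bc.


The outermorphism of a linear map f sends e1^e2 to f(e1)^f(e2).
f(e1) = -3*e1 - 2*e2
f(e2) = -4*e1 + 5*e2
f(e1) ^ f(e2) = (-3*e1 - 2*e2) ^ (-4*e1 + 5*e2)
= (-3)*5*e12 + (-2)*(-4)*e21
= (-15 - 8)*e12
= -23*e12
Coefficient = -23


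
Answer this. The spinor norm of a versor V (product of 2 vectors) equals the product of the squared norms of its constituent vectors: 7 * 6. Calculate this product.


Spinor norm N(V) = |v1|^2 * |v2|^2 * ... * |v2|^2
= 7 * 6
Running product: 7, 42
N(V) = 42


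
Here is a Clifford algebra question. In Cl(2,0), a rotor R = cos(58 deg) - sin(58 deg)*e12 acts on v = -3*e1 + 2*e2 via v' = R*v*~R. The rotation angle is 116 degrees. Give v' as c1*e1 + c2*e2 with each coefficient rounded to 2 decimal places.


Rotor R = cos(58deg) - sin(58deg)*e12
Rotation angle theta = 2 * 58 = 116 degrees
v' = R*v*~R rotates v by theta.
cos(116deg) = -0.4384, sin(116deg) = 0.8988
v'_1 = -3*cos(116deg) - 2*sin(116deg)
= -3*(-0.4384) - 2*0.8988
= -0.48
v'_2 = -3*sin(116deg) + 2*cos(116deg)
= -3*0.8988 + 2*(-0.4384)
= -3.57
v' = -0.48*e1 - 3.57*e2


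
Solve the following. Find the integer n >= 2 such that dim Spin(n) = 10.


dim Spin(n) = dim so(n) = n(n-1)/2.
Solve n(n-1)/2 = 10, i.e. n^2 - n - 20 = 0.
Discriminant = 1 + 8*10 = 81
n = (1 + sqrt(81))/2 = (1 + 9)/2 = 5


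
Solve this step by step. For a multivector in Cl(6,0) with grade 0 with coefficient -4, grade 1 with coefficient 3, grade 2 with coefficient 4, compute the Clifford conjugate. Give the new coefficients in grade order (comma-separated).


Clifford conjugate sign for grade k: (-1)^(k(k+1)/2)
Grade 0: (-1)^(0*1/2) = (-1)^0 = 1, coeff -4 -> -4
Grade 1: (-1)^(1*2/2) = (-1)^1 = -1, coeff 3 -> -3
Grade 2: (-1)^(2*3/2) = (-1)^3 = -1, coeff 4 -> -4
Conjugated coefficients: -4, -3, -4


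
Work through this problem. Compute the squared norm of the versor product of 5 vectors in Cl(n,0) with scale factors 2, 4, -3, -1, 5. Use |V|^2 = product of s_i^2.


Each vector v_i has |v_i|^2 = s_i^2
Squared scales: 2^2 = 4, 4^2 = 16, (-3)^2 = 9, (-1)^2 = 1, 5^2 = 25
|V|^2 = 4 * 16 * 9 * 1 * 25
= 14400


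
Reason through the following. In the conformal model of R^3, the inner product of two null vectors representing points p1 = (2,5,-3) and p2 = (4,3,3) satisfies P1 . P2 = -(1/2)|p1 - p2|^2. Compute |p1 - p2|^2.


p1 - p2 = (-2, 2, -6)
|p1 - p2|^2 = (-2)^2 + 2^2 + (-6)^2
= 4 + 4 + 36
= 44


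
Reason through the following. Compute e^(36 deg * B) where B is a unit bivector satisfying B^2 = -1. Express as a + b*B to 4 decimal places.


For a unit bivector B with B^2 = -1, the exponential series gives
e^(theta*B) = cos(theta) + sin(theta)*B (the GA analogue of Euler's formula).
theta = 36 degrees = 0.628319 rad
cos(36 deg) = 0.8090
sin(36 deg) = 0.5878
exp(theta*B) = 0.8090 + 0.5878*B


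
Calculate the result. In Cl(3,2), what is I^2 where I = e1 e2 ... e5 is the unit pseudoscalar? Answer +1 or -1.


The pseudoscalar I = e1...e_n (product of all n generators) of Cl(p,q) satisfies I^2 = (-1)^(q + n(n-1)/2).
p = 3, q = 2, n = p + q = 5
n(n-1)/2 = 5 * 4 / 2 = 10
Exponent = q + n(n-1)/2 = 2 + 10 = 12
I^2 = (-1)^12 = +1


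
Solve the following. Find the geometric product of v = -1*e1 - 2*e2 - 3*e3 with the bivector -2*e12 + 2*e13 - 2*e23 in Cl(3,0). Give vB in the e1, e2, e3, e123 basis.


vB has grade-1 (vector) and grade-3 (trivector) parts: vB = (v _| B) + (v ^ B).
Vector part <vB>_1:
  e1: -v2*b12 - v3*b13 = -(-2)*(-2) - (-3)*(2) = 2
  e2: v1*b12 - v3*b23 = (-1)*(-2) - (-3)*(-2) = -4
  e3: v1*b13 + v2*b23 = (-1)*(2) + (-2)*(-2) = 2
Trivector part <vB>_3:
  e123: v1*b23 - v2*b13 + v3*b12 = (-1)*(-2) - (-2)*(2) + (-3)*(-2) = 12
vB = 2*e1 - 4*e2 + 2*e3 + 12*e123


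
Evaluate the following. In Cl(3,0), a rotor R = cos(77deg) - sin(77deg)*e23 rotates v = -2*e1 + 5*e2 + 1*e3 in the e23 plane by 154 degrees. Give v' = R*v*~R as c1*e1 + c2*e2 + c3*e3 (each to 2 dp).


Rotor R = cos(77deg) - sin(77deg)*e23
Rotation angle theta = 2 * 77 = 154 degrees in the e23 plane (e2 -> e3).
The component perpendicular to the plane (e1) is invariant: v'_1 = v1 = -2.00
cos(154deg) = -0.8988, sin(154deg) = 0.4384
v'_2 = v2*cos(theta) - v3*sin(theta) = 5*(-0.8988) - 1*0.4384 = -4.93
v'_3 = v2*sin(theta) + v3*cos(theta) = 5*0.4384 + 1*(-0.8988) = 1.29
v' = -2.00*e1 - 4.93*e2 + 1.29*e3


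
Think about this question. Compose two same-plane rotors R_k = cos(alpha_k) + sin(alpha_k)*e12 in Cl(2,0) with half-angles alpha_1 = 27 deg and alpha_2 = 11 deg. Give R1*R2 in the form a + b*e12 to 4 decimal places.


Same-plane rotors commute and their half-angles add:
R1*R2 = cos(a1 + a2) + sin(a1 + a2)*e12.
a1 + a2 = 27 + 11 = 38 deg
cos(38 deg) = 0.7880
sin(38 deg) = 0.6157
R1*R2 = 0.7880 + 0.6157*e12


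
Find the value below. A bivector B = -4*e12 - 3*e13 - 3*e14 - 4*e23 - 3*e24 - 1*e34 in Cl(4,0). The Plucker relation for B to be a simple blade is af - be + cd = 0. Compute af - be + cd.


Plucker relation: af - be + cd
a*f = (-4)*(-1) = 4
b*e = (-3)*(-3) = 9
c*d = (-3)*(-4) = 12
af - be + cd = 4 - 9 + 12
= 7


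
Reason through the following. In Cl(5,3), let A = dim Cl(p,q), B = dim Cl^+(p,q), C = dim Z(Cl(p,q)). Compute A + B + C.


n = 5 + 3 = 8
Total dim = 2^8 = 256
Even subalgebra dim = 2^7 = 128
n is even, so center dim = 1
Sum = 256 + 128 + 1 = 385


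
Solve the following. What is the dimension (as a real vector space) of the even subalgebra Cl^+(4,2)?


Even subalgebra dimension = 2^(n-1)
n = 4 + 2 = 6
2^(6 - 1) = 2^5 = 32
Verification: sum of C(6,k) for even k = 1 + 15 + 15 + 1 = 32
Result = 32


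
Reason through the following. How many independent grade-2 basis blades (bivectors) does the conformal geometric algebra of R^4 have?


The conformal model of R^4 uses Cl(5,1) with m = 4 + 2 = 6 generators.
Number of grade-2 blades = C(m, 2) = C(6, 2)
= 6*5/2 = 15


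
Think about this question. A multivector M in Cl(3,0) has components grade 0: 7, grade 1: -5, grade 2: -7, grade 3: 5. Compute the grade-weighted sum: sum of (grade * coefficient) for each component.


Grade-weighted sum = sum of grade_k * coefficient_k
0*7 = 0
1*(-5) = -5
2*(-7) = -14
3*5 = 15
Total = 0 + (-5) + (-14) + 15 = -4


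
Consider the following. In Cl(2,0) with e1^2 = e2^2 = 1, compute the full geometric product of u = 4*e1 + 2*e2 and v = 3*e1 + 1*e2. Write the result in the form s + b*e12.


Expand: (4*e1 + 2*e2)(3*e1 + 1*e2)
= 4*3*e1e1 + 4*1*e1e2 + 2*3*e2e1 + 2*1*e2e2
Using e1^2 = e2^2 = 1, e2e1 = -e1e2:
Scalar part s = 4*3 + 2*1 = 12 + 2 = 14
Bivector part b = 4*1 - 2*3 = 4 - 6 = -2
uv = 14 - 2*e12


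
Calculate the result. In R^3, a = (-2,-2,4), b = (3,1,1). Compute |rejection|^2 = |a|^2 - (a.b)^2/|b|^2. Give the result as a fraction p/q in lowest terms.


|a|^2 = (-2)^2 + (-2)^2 + 4^2 = 24
|b|^2 = 3^2 + 1^2 + 1^2 = 11
a . b = (-2)*3 + (-2)*1 + 4*1 = -4
(a.b)^2 = (-4)^2 = 16
|rej|^2 = 24 - 16/11
= (264 - 16)/11
= 248/11
In lowest terms: 248/11


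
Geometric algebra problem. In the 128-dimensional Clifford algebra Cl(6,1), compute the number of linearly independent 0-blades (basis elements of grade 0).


Number of grade-k basis blades in Cl(p,q) with n = p + q is C(n, k).
n = 6 + 1 = 7
C(7, 0) = 7! / (0! * 7!)
= 5040 / (1 * 5040)
= 1


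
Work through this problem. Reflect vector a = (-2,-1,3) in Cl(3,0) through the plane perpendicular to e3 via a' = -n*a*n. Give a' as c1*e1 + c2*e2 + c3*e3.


Reflection formula: a' = -n*a*n, with n = e3 (unit vector, n^2 = 1).
For reflection through hyperplane perp to e3:
The component along e3 flips sign, others stay.
a = (-2, -1, 3)
a' = (-2, -1, -3)
a' = -2*e1 - 1*e2 - 3*e3


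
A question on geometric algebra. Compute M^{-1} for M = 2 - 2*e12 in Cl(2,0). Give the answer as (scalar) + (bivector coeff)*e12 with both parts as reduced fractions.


M = 2 - 2*e12, where e12^2 = -1.
Since M commutes with its reverse ~M = a - b*e12, M * ~M = a^2 - b^2*e12^2 = a^2 + b^2.
So M^{-1} = ~M / (a^2 + b^2) = (a - b*e12)/(a^2 + b^2).
a^2 + b^2 = 4 + 4 = 8
Scalar part = 2/8 = 1/4
Bivector coeff = 2/8 = 1/4
M^{-1} = 1/4 + 1/4*e12


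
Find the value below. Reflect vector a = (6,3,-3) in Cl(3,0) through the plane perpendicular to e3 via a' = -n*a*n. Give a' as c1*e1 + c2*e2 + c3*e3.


Reflection formula: a' = -n*a*n, with n = e3 (unit vector, n^2 = 1).
For reflection through hyperplane perp to e3:
The component along e3 flips sign, others stay.
a = (6, 3, -3)
a' = (6, 3, 3)
a' = 6*e1 + 3*e2 + 3*e3


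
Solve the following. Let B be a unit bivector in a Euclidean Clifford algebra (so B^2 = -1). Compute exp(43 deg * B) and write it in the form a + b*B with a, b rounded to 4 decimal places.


For a unit bivector B with B^2 = -1, the exponential series gives
e^(theta*B) = cos(theta) + sin(theta)*B (the GA analogue of Euler's formula).
theta = 43 degrees = 0.750492 rad
cos(43 deg) = 0.7314
sin(43 deg) = 0.6820
exp(theta*B) = 0.7314 + 0.6820*B


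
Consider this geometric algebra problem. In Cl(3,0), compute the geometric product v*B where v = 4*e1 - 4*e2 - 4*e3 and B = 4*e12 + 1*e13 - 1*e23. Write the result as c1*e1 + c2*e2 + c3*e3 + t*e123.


vB has grade-1 (vector) and grade-3 (trivector) parts: vB = (v _| B) + (v ^ B).
Vector part <vB>_1:
  e1: -v2*b12 - v3*b13 = -(-4)*(4) - (-4)*(1) = 20
  e2: v1*b12 - v3*b23 = (4)*(4) - (-4)*(-1) = 12
  e3: v1*b13 + v2*b23 = (4)*(1) + (-4)*(-1) = 8
Trivector part <vB>_3:
  e123: v1*b23 - v2*b13 + v3*b12 = (4)*(-1) - (-4)*(1) + (-4)*(4) = -16
vB = 20*e1 + 12*e2 + 8*e3 - 16*e123


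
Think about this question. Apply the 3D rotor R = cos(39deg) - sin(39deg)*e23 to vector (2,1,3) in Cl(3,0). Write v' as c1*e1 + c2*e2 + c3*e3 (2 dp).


Rotor R = cos(39deg) - sin(39deg)*e23
Rotation angle theta = 2 * 39 = 78 degrees in the e23 plane (e2 -> e3).
The component perpendicular to the plane (e1) is invariant: v'_1 = v1 = 2.00
cos(78deg) = 0.2079, sin(78deg) = 0.9781
v'_2 = v2*cos(theta) - v3*sin(theta) = 1*0.2079 - 3*0.9781 = -2.73
v'_3 = v2*sin(theta) + v3*cos(theta) = 1*0.9781 + 3*0.2079 = 1.60
v' = 2.00*e1 - 2.73*e2 + 1.60*e3


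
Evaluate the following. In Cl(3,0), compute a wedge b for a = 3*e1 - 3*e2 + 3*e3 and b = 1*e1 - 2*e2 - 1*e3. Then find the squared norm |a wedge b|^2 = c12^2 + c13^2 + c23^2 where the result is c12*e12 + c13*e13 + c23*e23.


a wedge b = (a1*b2 - a2*b1)*e12 + (a1*b3 - a3*b1)*e13 + (a2*b3 - a3*b2)*e23
e12 coeff: 3*(-2) - (-3)*1 = -6 - (-3) = -3
e13 coeff: 3*(-1) - 3*1 = -3 - 3 = -6
e23 coeff: (-3)*(-1) - 3*(-2) = 3 - (-6) = 9
|a wedge b|^2 = (-3)^2 + (-6)^2 + 9^2
= 9 + 36 + 81
= 126


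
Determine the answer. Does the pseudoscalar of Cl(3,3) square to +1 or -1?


The pseudoscalar I = e1...e_n (product of all n generators) of Cl(p,q) satisfies I^2 = (-1)^(q + n(n-1)/2).
p = 3, q = 3, n = p + q = 6
n(n-1)/2 = 6 * 5 / 2 = 15
Exponent = q + n(n-1)/2 = 3 + 15 = 18
I^2 = (-1)^18 = +1


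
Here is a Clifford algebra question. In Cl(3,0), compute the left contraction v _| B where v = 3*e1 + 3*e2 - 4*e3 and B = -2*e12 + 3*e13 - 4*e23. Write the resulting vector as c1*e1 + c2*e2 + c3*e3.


Left contraction v _| B = <vB>_1 (grade-1 part of the geometric product vB).
Using e1_|e12 = e2, e2_|e12 = -e1, e1_|e13 = e3, e3_|e13 = -e1, e2_|e23 = e3, e3_|e23 = -e2:
e1 coeff: -v2*b12 - v3*b13 = -(3)*(-2) - (-4)*(3) = 18
e2 coeff: v1*b12 - v3*b23 = (3)*(-2) - (-4)*(-4) = -22
e3 coeff: v1*b13 + v2*b23 = (3)*(3) + (3)*(-4) = -3
v _| B = 18*e1 - 22*e2 - 3*e3


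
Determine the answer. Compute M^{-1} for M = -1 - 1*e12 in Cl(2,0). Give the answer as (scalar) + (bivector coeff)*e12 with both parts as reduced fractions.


M = -1 - 1*e12, where e12^2 = -1.
Since M commutes with its reverse ~M = a - b*e12, M * ~M = a^2 - b^2*e12^2 = a^2 + b^2.
So M^{-1} = ~M / (a^2 + b^2) = (a - b*e12)/(a^2 + b^2).
a^2 + b^2 = 1 + 1 = 2
Scalar part = -1/2 = -1/2
Bivector coeff = 1/2 = 1/2
M^{-1} = -1/2 + 1/2*e12


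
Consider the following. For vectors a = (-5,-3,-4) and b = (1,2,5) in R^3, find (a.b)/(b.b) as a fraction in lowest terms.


Projection coefficient = (a . b) / (b . b)
a . b = (-5)*1 + (-3)*2 + (-4)*5
= -5 + (-6) + (-20) = -31
b . b = 1^2 + 2^2 + 5^2
= 1 + 4 + 25 = 30
Coefficient = -31/30
In lowest terms: -31/30


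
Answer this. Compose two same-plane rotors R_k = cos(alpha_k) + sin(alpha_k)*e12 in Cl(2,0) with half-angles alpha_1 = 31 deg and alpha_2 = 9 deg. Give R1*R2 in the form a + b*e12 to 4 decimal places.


Same-plane rotors commute and their half-angles add:
R1*R2 = cos(a1 + a2) + sin(a1 + a2)*e12.
a1 + a2 = 31 + 9 = 40 deg
cos(40 deg) = 0.7660
sin(40 deg) = 0.6428
R1*R2 = 0.7660 + 0.6428*e12


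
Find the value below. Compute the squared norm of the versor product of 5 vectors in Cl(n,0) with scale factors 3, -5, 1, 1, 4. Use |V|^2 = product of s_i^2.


Each vector v_i has |v_i|^2 = s_i^2
Squared scales: 3^2 = 9, (-5)^2 = 25, 1^2 = 1, 1^2 = 1, 4^2 = 16
|V|^2 = 9 * 25 * 1 * 1 * 16
= 3600


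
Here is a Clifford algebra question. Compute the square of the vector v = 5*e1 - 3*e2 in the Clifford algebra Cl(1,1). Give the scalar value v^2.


v^2 = sum of c_i^2 * e_i^2
Positive signature terms (e_i^2 = +1): 5^2 = 25
Negative signature terms (e_j^2 = -1): (-3)^2 = 9
v^2 = 25 - 9 = 16


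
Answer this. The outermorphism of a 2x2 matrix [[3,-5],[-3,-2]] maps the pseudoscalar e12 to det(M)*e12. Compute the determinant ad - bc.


The outermorphism of a linear map f sends e1^e2 to f(e1)^f(e2).
f(e1) = 3*e1 - 3*e2
f(e2) = -5*e1 - 2*e2
f(e1) ^ f(e2) = (3*e1 - 3*e2) ^ (-5*e1 - 2*e2)
= 3*(-2)*e12 + (-3)*(-5)*e21
= (-6 - 15)*e12
= -21*e12
Coefficient = -21


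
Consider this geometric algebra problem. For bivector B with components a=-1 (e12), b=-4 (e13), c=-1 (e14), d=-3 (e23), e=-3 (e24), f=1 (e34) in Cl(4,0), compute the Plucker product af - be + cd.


Plucker relation: af - be + cd
a*f = (-1)*1 = -1
b*e = (-4)*(-3) = 12
c*d = (-1)*(-3) = 3
af - be + cd = -1 - 12 + 3
= -10


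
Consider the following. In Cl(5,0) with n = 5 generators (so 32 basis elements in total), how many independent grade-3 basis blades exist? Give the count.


Number of grade-k basis blades in Cl(p,q) with n = p + q is C(n, k).
n = 5 + 0 = 5
C(5, 3) = 5! / (3! * 2!)
= 120 / (6 * 2)
= 10


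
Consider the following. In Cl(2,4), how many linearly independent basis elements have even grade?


Even subalgebra dimension = 2^(n-1)
n = 2 + 4 = 6
2^(6 - 1) = 2^5 = 32
Verification: sum of C(6,k) for even k = 1 + 15 + 15 + 1 = 32
Result = 32


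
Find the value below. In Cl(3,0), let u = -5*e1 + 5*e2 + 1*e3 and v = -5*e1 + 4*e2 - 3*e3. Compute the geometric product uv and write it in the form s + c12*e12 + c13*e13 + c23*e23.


In Cl(3,0): e_i^2 = 1, e_ie_j = -e_je_i for i != j.
Scalar part = u . v = (-5)*(-5) + 5*4 + 1*(-3)
= 25 + 20 + (-3) = 42
e12 coeff = (-5)*4 - 5*(-5) = -20 - (-25) = 5
e13 coeff = (-5)*(-3) - 1*(-5) = 15 - (-5) = 20
e23 coeff = 5*(-3) - 1*4 = -15 - 4 = -19
uv = 42 + 5*e12 + 20*e13 - 19*e23


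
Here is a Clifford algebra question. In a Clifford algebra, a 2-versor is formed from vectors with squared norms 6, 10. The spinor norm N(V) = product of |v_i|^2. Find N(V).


Spinor norm N(V) = |v1|^2 * |v2|^2 * ... * |v2|^2
= 6 * 10
Running product: 6, 60
N(V) = 60


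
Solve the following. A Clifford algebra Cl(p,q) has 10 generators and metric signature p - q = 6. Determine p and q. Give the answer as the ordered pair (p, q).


We need p + q = 10 and p - q = 6.
Adding: 2p = 10 + 6 = 16, so p = 8.
Then q = 10 - 8 = 2.
(p, q) = (8, 2)


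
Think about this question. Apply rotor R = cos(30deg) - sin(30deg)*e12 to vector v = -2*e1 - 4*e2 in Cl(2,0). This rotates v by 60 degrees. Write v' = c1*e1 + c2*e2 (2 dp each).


Rotor R = cos(30deg) - sin(30deg)*e12
Rotation angle theta = 2 * 30 = 60 degrees
v' = R*v*~R rotates v by theta.
cos(60deg) = 0.5000, sin(60deg) = 0.8660
v'_1 = -2*cos(60deg) - (-4)*sin(60deg)
= -2*0.5000 - (-4)*0.8660
= 2.46
v'_2 = -2*sin(60deg) + (-4)*cos(60deg)
= -2*0.8660 + (-4)*0.5000
= -3.73
v' = 2.46*e1 - 3.73*e2


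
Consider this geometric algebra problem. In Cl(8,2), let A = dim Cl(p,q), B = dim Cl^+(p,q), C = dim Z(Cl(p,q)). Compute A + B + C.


n = 8 + 2 = 10
Total dim = 2^10 = 1024
Even subalgebra dim = 2^9 = 512
n is even, so center dim = 1
Sum = 1024 + 512 + 1 = 1537


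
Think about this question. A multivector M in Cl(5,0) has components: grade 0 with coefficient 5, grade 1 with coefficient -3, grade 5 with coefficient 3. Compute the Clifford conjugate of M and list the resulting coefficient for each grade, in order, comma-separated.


Clifford conjugate sign for grade k: (-1)^(k(k+1)/2)
Grade 0: (-1)^(0*1/2) = (-1)^0 = 1, coeff 5 -> 5
Grade 1: (-1)^(1*2/2) = (-1)^1 = -1, coeff -3 -> 3
Grade 5: (-1)^(5*6/2) = (-1)^15 = -1, coeff 3 -> -3
Conjugated coefficients: 5, 3, -3


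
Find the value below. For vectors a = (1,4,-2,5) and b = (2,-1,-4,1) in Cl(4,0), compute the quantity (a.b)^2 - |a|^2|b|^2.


a . b = 1*2 + 4*(-1) + (-2)*(-4) + 5*1
= 2 + (-4) + 8 + 5 = 11
|a|^2 = 1^2 + 4^2 + (-2)^2 + 5^2 = 46
|b|^2 = 2^2 + (-1)^2 + (-4)^2 + 1^2 = 22
(a.b)^2 = 11^2 = 121
|a|^2 * |b|^2 = 46 * 22 = 1012
Result = 121 - 1012 = -891


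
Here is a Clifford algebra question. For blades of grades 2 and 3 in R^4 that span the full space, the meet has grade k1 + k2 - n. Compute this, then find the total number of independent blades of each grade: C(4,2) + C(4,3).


Meet grade = grade(A) + grade(B) - n
= 2 + 3 - 4 = 1
C(4,2) = 6
C(4,3) = 4
dim_A + dim_B = 6 + 4 = 10


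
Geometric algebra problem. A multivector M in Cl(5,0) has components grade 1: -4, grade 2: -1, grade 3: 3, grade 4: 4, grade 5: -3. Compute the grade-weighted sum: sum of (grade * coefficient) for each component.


Grade-weighted sum = sum of grade_k * coefficient_k
1*(-4) = -4
2*(-1) = -2
3*3 = 9
4*4 = 16
5*(-3) = -15
Total = -4 + (-2) + 9 + 16 + (-15) = 4


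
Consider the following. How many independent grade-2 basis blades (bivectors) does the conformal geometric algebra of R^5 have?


The conformal model of R^5 uses Cl(6,1) with m = 5 + 2 = 7 generators.
Number of grade-2 blades = C(m, 2) = C(7, 2)
= 7*6/2 = 21


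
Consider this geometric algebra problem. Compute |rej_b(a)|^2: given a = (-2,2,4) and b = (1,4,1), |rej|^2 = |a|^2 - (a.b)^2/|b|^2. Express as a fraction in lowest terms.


|a|^2 = (-2)^2 + 2^2 + 4^2 = 24
|b|^2 = 1^2 + 4^2 + 1^2 = 18
a . b = (-2)*1 + 2*4 + 4*1 = 10
(a.b)^2 = 10^2 = 100
|rej|^2 = 24 - 100/18
= (432 - 100)/18
= 332/18
In lowest terms: 166/9


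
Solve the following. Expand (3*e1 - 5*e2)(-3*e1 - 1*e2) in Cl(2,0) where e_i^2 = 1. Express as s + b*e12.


Expand: (3*e1 - 5*e2)(-3*e1 - 1*e2)
= 3*(-3)*e1e1 + 3*(-1)*e1e2 + (-5)*(-3)*e2e1 + (-5)*(-1)*e2e2
Using e1^2 = e2^2 = 1, e2e1 = -e1e2:
Scalar part s = 3*(-3) + (-5)*(-1) = -9 + 5 = -4
Bivector part b = 3*(-1) - (-5)*(-3) = -3 - 15 = -18
uv = -4 - 18*e12


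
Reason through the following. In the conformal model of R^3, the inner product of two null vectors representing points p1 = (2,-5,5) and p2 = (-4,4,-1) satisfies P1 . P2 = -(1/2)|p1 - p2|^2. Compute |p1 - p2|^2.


p1 - p2 = (6, -9, 6)
|p1 - p2|^2 = 6^2 + (-9)^2 + 6^2
= 36 + 81 + 36
= 153


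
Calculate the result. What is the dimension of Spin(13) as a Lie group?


Spin(n) double-covers SO(n); both have Lie algebra so(n) of dimension n(n-1)/2.
n = 13
n(n-1) = 13 * 12 = 156
dim Spin(13) = 156/2 = 78


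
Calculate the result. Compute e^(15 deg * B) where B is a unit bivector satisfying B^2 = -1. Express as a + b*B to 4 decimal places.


For a unit bivector B with B^2 = -1, the exponential series gives
e^(theta*B) = cos(theta) + sin(theta)*B (the GA analogue of Euler's formula).
theta = 15 degrees = 0.261799 rad
cos(15 deg) = 0.9659
sin(15 deg) = 0.2588
exp(theta*B) = 0.9659 + 0.2588*B


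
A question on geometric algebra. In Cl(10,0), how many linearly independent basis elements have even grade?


Even subalgebra dimension = 2^(n-1)
n = 10 + 0 = 10
2^(10 - 1) = 2^9 = 512
Verification: sum of C(10,k) for even k = 1 + 45 + 210 + 210 + 45 + 1 = 512
Result = 512


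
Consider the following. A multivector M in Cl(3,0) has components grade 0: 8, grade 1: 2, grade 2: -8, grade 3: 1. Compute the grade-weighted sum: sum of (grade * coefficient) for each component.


Grade-weighted sum = sum of grade_k * coefficient_k
0*8 = 0
1*2 = 2
2*(-8) = -16
3*1 = 3
Total = 0 + 2 + (-16) + 3 = -11
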